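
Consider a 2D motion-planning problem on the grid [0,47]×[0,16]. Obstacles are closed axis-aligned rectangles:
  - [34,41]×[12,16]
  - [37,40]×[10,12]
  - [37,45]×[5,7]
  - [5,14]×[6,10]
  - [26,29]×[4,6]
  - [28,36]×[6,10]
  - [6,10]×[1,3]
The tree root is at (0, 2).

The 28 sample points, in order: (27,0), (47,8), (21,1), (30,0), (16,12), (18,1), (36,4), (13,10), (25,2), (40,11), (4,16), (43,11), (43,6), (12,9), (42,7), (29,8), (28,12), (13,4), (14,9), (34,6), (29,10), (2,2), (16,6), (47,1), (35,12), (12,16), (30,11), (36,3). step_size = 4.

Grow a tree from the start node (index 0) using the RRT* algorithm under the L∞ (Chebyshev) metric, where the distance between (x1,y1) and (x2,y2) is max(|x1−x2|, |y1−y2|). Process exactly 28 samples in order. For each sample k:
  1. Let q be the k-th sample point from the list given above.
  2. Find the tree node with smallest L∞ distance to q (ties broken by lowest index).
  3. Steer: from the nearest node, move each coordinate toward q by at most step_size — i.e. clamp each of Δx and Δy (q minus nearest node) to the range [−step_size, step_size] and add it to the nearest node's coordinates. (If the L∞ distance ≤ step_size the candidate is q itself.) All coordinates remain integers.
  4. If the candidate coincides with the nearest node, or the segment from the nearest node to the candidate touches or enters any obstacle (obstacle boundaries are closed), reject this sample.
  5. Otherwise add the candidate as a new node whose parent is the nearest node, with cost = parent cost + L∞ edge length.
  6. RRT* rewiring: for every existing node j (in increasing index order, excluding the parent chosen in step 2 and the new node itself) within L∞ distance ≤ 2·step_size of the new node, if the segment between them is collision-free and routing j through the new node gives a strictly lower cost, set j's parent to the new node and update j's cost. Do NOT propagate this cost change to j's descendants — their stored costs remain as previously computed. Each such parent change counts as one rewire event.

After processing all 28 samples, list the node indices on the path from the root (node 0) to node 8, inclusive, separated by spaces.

1. q=(27,0) nearest=0 d=27 new=(4,0) → add node 1 parent=0 cost=4
2. q=(47,8) nearest=1 d=43 new=(8,4) → blocked by [6,10]×[1,3], reject
3. q=(21,1) nearest=1 d=17 new=(8,1) → blocked by [6,10]×[1,3], reject
4. q=(30,0) nearest=1 d=26 new=(8,0) → add node 2 parent=1 cost=8
5. q=(16,12) nearest=1 d=12 new=(8,4) → blocked by [6,10]×[1,3], reject
6. q=(18,1) nearest=2 d=10 new=(12,1) → add node 3 parent=2 cost=12
7. q=(36,4) nearest=3 d=24 new=(16,4) → add node 4 parent=3 cost=16
8. q=(13,10) nearest=4 d=6 new=(13,8) → blocked by [5,14]×[6,10], reject
9. q=(25,2) nearest=4 d=9 new=(20,2) → add node 5 parent=4 cost=20
10. q=(40,11) nearest=5 d=20 new=(24,6) → add node 6 parent=5 cost=24
11. q=(4,16) nearest=4 d=12 new=(12,8) → blocked by [5,14]×[6,10], reject
12. q=(43,11) nearest=6 d=19 new=(28,10) → blocked by [28,36]×[6,10], reject
13. q=(43,6) nearest=6 d=19 new=(28,6) → blocked by [26,29]×[4,6], reject
14. q=(12,9) nearest=4 d=5 new=(12,8) → blocked by [5,14]×[6,10], reject
15. q=(42,7) nearest=6 d=18 new=(28,7) → blocked by [28,36]×[6,10], reject
16. q=(29,8) nearest=6 d=5 new=(28,8) → blocked by [28,36]×[6,10], reject
17. q=(28,12) nearest=6 d=6 new=(28,10) → blocked by [28,36]×[6,10], reject
18. q=(13,4) nearest=3 d=3 new=(13,4) → add node 7 parent=3 cost=15
19. q=(14,9) nearest=4 d=5 new=(14,8) → blocked by [5,14]×[6,10], reject
20. q=(34,6) nearest=6 d=10 new=(28,6) → blocked by [26,29]×[4,6], reject
21. q=(29,10) nearest=6 d=5 new=(28,10) → blocked by [28,36]×[6,10], reject
22. q=(2,2) nearest=0 d=2 new=(2,2) → add node 8 parent=0 cost=2
23. q=(16,6) nearest=4 d=2 new=(16,6) → add node 9 parent=4 cost=18
24. q=(47,1) nearest=6 d=23 new=(28,2) → blocked by [26,29]×[4,6], reject
25. q=(35,12) nearest=6 d=11 new=(28,10) → blocked by [28,36]×[6,10], reject
26. q=(12,16) nearest=9 d=10 new=(12,10) → blocked by [5,14]×[6,10], reject
27. q=(30,11) nearest=6 d=6 new=(28,10) → blocked by [28,36]×[6,10], reject
28. q=(36,3) nearest=6 d=12 new=(28,3) → blocked by [26,29]×[4,6], reject

Path: 0 8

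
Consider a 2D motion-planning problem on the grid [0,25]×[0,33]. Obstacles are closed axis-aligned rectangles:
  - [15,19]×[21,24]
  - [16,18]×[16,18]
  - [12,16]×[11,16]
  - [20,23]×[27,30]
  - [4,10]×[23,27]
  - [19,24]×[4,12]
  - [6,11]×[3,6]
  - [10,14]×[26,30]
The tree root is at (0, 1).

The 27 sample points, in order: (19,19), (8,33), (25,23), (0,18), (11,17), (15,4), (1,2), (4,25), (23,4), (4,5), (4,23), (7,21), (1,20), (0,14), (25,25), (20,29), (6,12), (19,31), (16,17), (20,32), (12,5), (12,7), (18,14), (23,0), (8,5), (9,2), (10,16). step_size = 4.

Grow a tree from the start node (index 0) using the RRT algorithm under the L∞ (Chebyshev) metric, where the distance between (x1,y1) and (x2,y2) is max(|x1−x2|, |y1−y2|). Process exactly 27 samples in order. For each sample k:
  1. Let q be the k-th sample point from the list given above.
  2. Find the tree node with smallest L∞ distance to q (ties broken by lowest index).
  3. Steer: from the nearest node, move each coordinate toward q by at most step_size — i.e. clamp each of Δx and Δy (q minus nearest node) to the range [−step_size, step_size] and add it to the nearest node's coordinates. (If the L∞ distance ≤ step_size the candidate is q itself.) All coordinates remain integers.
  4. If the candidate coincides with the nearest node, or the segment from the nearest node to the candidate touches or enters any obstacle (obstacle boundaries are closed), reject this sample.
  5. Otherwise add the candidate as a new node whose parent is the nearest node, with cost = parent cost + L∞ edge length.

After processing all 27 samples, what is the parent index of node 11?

Parent of node 11: 3

1. q=(19,19) nearest=0 d=19 new=(4,5) → add node 1 parent=0 cost=4
2. q=(8,33) nearest=1 d=28 new=(8,9) → add node 2 parent=1 cost=8
3. q=(25,23) nearest=2 d=17 new=(12,13) → blocked by [12,16]×[11,16], reject
4. q=(0,18) nearest=2 d=9 new=(4,13) → add node 3 parent=2 cost=12
5. q=(11,17) nearest=3 d=7 new=(8,17) → add node 4 parent=3 cost=16
6. q=(15,4) nearest=2 d=7 new=(12,5) → blocked by [6,11]×[3,6], reject
7. q=(1,2) nearest=0 d=1 new=(1,2) → add node 5 parent=0 cost=1
8. q=(4,25) nearest=4 d=8 new=(4,21) → add node 6 parent=4 cost=20
9. q=(23,4) nearest=2 d=15 new=(12,5) → blocked by [6,11]×[3,6], reject
10. q=(4,5) nearest=1 d=0 → coincident, reject
11. q=(4,23) nearest=6 d=2 new=(4,23) → blocked by [4,10]×[23,27], reject
12. q=(7,21) nearest=6 d=3 new=(7,21) → add node 7 parent=6 cost=23
13. q=(1,20) nearest=6 d=3 new=(1,20) → add node 8 parent=6 cost=23
14. q=(0,14) nearest=3 d=4 new=(0,14) → add node 9 parent=3 cost=16
15. q=(25,25) nearest=2 d=17 new=(12,13) → blocked by [12,16]×[11,16], reject
16. q=(20,29) nearest=4 d=12 new=(12,21) → add node 10 parent=4 cost=20
17. q=(6,12) nearest=3 d=2 new=(6,12) → add node 11 parent=3 cost=14
18. q=(19,31) nearest=10 d=10 new=(16,25) → blocked by [15,19]×[21,24], reject
19. q=(16,17) nearest=10 d=4 new=(16,17) → blocked by [16,18]×[16,18], reject
20. q=(20,32) nearest=10 d=11 new=(16,25) → blocked by [15,19]×[21,24], reject
21. q=(12,5) nearest=2 d=4 new=(12,5) → blocked by [6,11]×[3,6], reject
22. q=(12,7) nearest=2 d=4 new=(12,7) → add node 12 parent=2 cost=12
23. q=(18,14) nearest=10 d=7 new=(16,17) → blocked by [16,18]×[16,18], reject
24. q=(23,0) nearest=12 d=11 new=(16,3) → add node 13 parent=12 cost=16
25. q=(8,5) nearest=1 d=4 new=(8,5) → blocked by [6,11]×[3,6], reject
26. q=(9,2) nearest=1 d=5 new=(8,2) → blocked by [6,11]×[3,6], reject
27. q=(10,16) nearest=4 d=2 new=(10,16) → add node 14 parent=4 cost=18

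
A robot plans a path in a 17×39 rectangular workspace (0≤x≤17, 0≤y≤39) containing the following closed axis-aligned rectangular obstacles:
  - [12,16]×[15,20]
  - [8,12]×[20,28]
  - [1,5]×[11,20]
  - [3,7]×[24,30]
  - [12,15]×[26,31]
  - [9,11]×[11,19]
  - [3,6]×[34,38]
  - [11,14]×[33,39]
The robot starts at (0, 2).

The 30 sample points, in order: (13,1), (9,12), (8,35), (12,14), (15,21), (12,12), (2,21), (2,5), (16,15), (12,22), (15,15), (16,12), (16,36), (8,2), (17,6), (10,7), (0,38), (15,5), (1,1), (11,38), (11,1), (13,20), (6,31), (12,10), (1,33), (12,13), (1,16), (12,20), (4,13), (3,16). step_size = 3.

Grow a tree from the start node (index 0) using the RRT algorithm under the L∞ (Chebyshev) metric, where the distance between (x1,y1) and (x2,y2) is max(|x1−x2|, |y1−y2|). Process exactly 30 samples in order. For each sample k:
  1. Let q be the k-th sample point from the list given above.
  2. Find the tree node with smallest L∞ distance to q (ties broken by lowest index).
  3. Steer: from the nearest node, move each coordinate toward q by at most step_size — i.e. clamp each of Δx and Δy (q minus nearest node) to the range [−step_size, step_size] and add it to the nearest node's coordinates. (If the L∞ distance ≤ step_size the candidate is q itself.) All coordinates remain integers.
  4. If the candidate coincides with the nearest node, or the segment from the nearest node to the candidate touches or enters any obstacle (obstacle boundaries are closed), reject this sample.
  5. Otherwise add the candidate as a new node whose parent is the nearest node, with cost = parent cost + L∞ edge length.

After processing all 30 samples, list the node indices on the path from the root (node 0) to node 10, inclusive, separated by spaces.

Path: 0 2 3 6 7 8 10

1. q=(13,1) nearest=0 d=13 new=(3,1) → add node 1 parent=0 cost=3
2. q=(9,12) nearest=0 d=10 new=(3,5) → add node 2 parent=0 cost=3
3. q=(8,35) nearest=2 d=30 new=(6,8) → add node 3 parent=2 cost=6
4. q=(12,14) nearest=3 d=6 new=(9,11) → blocked by [9,11]×[11,19], reject
5. q=(15,21) nearest=3 d=13 new=(9,11) → blocked by [9,11]×[11,19], reject
6. q=(12,12) nearest=3 d=6 new=(9,11) → blocked by [9,11]×[11,19], reject
7. q=(2,21) nearest=3 d=13 new=(3,11) → blocked by [1,5]×[11,20], reject
8. q=(2,5) nearest=2 d=1 new=(2,5) → add node 4 parent=2 cost=4
9. q=(16,15) nearest=3 d=10 new=(9,11) → blocked by [9,11]×[11,19], reject
10. q=(12,22) nearest=3 d=14 new=(9,11) → blocked by [9,11]×[11,19], reject
11. q=(15,15) nearest=3 d=9 new=(9,11) → blocked by [9,11]×[11,19], reject
12. q=(16,12) nearest=3 d=10 new=(9,11) → blocked by [9,11]×[11,19], reject
13. q=(16,36) nearest=3 d=28 new=(9,11) → blocked by [9,11]×[11,19], reject
14. q=(8,2) nearest=1 d=5 new=(6,2) → add node 5 parent=1 cost=6
15. q=(17,6) nearest=3 d=11 new=(9,6) → add node 6 parent=3 cost=9
16. q=(10,7) nearest=6 d=1 new=(10,7) → add node 7 parent=6 cost=10
17. q=(0,38) nearest=3 d=30 new=(3,11) → blocked by [1,5]×[11,20], reject
18. q=(15,5) nearest=7 d=5 new=(13,5) → add node 8 parent=7 cost=13
19. q=(1,1) nearest=0 d=1 new=(1,1) → add node 9 parent=0 cost=1
20. q=(11,38) nearest=3 d=30 new=(9,11) → blocked by [9,11]×[11,19], reject
21. q=(11,1) nearest=8 d=4 new=(11,2) → add node 10 parent=8 cost=16
22. q=(13,20) nearest=3 d=12 new=(9,11) → blocked by [9,11]×[11,19], reject
23. q=(6,31) nearest=3 d=23 new=(6,11) → add node 11 parent=3 cost=9
24. q=(12,10) nearest=7 d=3 new=(12,10) → add node 12 parent=7 cost=13
25. q=(1,33) nearest=11 d=22 new=(3,14) → blocked by [1,5]×[11,20], reject
26. q=(12,13) nearest=12 d=3 new=(12,13) → add node 13 parent=12 cost=16
27. q=(1,16) nearest=11 d=5 new=(3,14) → blocked by [1,5]×[11,20], reject
28. q=(12,20) nearest=13 d=7 new=(12,16) → blocked by [12,16]×[15,20], reject
29. q=(4,13) nearest=11 d=2 new=(4,13) → blocked by [1,5]×[11,20], reject
30. q=(3,16) nearest=11 d=5 new=(3,14) → blocked by [1,5]×[11,20], reject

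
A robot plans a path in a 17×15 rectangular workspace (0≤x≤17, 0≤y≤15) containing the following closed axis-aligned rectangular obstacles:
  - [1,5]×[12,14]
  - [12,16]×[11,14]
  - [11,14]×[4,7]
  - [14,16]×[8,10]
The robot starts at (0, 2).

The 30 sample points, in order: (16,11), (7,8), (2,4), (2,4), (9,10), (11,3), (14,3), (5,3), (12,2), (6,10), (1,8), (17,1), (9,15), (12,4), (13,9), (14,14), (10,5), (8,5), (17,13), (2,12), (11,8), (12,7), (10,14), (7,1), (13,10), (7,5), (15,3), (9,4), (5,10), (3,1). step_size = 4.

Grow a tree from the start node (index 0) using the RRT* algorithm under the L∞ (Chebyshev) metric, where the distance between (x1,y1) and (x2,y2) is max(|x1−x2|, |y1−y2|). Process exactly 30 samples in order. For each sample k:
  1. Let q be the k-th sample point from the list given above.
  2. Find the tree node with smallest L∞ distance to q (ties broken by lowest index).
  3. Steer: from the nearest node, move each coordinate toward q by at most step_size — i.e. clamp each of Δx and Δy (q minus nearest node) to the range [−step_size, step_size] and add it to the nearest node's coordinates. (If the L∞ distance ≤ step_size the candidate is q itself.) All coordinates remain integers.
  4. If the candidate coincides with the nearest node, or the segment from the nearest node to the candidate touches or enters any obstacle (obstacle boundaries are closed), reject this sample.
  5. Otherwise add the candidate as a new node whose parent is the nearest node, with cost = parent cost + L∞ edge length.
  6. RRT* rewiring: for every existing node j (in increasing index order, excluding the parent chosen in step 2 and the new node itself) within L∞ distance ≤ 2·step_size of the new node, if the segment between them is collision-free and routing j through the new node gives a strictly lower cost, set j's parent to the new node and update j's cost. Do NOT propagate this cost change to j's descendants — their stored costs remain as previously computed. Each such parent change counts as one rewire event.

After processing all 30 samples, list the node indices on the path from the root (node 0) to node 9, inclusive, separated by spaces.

1. q=(16,11) nearest=0 d=16 new=(4,6) → add node 1 parent=0 cost=4
2. q=(7,8) nearest=1 d=3 new=(7,8) → add node 2 parent=1 cost=7
3. q=(2,4) nearest=0 d=2 new=(2,4) → add node 3 parent=0 cost=2
4. q=(2,4) nearest=3 d=0 → coincident, reject
5. q=(9,10) nearest=2 d=2 new=(9,10) → add node 4 parent=2 cost=9
6. q=(11,3) nearest=2 d=5 new=(11,4) → blocked by [11,14]×[4,7], reject
7. q=(14,3) nearest=2 d=7 new=(11,4) → blocked by [11,14]×[4,7], reject
8. q=(5,3) nearest=1 d=3 new=(5,3) → add node 5 parent=1 cost=7
9. q=(12,2) nearest=2 d=6 new=(11,4) → blocked by [11,14]×[4,7], reject
10. q=(6,10) nearest=2 d=2 new=(6,10) → add node 6 parent=2 cost=9
11. q=(1,8) nearest=1 d=3 new=(1,8) → add node 7 parent=1 cost=7
12. q=(17,1) nearest=4 d=9 new=(13,6) → blocked by [11,14]×[4,7], reject
13. q=(9,15) nearest=4 d=5 new=(9,14) → add node 8 parent=4 cost=13
14. q=(12,4) nearest=2 d=5 new=(11,4) → blocked by [11,14]×[4,7], reject
15. q=(13,9) nearest=4 d=4 new=(13,9) → add node 9 parent=4 cost=13
16. q=(14,14) nearest=4 d=5 new=(13,14) → blocked by [12,16]×[11,14], reject
17. q=(10,5) nearest=2 d=3 new=(10,5) → add node 10 parent=2 cost=10
18. q=(8,5) nearest=10 d=2 new=(8,5) → add node 11 parent=10 cost=12
19. q=(17,13) nearest=9 d=4 new=(17,13) → blocked by [12,16]×[11,14], reject
20. q=(2,12) nearest=6 d=4 new=(2,12) → blocked by [1,5]×[12,14], reject
21. q=(11,8) nearest=4 d=2 new=(11,8) → add node 12 parent=4 cost=11
22. q=(12,7) nearest=12 d=1 new=(12,7) → blocked by [11,14]×[4,7], reject
23. q=(10,14) nearest=8 d=1 new=(10,14) → add node 13 parent=8 cost=14
24. q=(7,1) nearest=5 d=2 new=(7,1) → add node 14 parent=5 cost=9
25. q=(13,10) nearest=9 d=1 new=(13,10) → add node 15 parent=9 cost=14
26. q=(7,5) nearest=11 d=1 new=(7,5) → add node 16 parent=11 cost=13
27. q=(15,3) nearest=10 d=5 new=(14,3) → blocked by [11,14]×[4,7], reject
28. q=(9,4) nearest=10 d=1 new=(9,4) → add node 17 parent=10 cost=11
29. q=(5,10) nearest=6 d=1 new=(5,10) → add node 18 parent=6 cost=10
30. q=(3,1) nearest=5 d=2 new=(3,1) → add node 19 parent=5 cost=9

Path: 0 1 2 4 9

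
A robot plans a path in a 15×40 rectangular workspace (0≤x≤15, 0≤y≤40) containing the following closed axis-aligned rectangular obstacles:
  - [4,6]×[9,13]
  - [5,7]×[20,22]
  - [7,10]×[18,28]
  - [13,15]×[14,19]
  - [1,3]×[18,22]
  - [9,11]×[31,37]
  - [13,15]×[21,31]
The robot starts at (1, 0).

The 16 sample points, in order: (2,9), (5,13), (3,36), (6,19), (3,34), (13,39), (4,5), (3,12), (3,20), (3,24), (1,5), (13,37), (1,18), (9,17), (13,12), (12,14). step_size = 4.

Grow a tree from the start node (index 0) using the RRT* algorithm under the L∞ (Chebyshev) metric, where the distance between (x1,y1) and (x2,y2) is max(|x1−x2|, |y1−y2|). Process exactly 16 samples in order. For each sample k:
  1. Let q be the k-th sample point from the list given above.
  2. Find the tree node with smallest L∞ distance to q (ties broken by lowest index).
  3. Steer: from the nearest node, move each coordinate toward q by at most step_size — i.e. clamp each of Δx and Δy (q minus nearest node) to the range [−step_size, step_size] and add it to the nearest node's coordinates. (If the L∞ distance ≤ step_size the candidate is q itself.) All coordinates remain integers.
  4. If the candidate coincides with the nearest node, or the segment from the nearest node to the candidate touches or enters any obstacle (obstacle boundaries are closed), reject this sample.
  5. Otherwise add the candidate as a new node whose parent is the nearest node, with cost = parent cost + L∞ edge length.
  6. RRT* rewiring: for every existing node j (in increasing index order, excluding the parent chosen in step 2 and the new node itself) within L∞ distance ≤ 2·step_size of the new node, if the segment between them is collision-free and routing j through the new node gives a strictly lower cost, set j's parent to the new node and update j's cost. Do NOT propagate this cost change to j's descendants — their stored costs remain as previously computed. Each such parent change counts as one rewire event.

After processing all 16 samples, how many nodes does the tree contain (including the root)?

1. q=(2,9) nearest=0 d=9 new=(2,4) → add node 1 parent=0 cost=4
2. q=(5,13) nearest=1 d=9 new=(5,8) → add node 2 parent=1 cost=8
3. q=(3,36) nearest=2 d=28 new=(3,12) → blocked by [4,6]×[9,13], reject
4. q=(6,19) nearest=2 d=11 new=(6,12) → blocked by [4,6]×[9,13], reject
5. q=(3,34) nearest=2 d=26 new=(3,12) → blocked by [4,6]×[9,13], reject
6. q=(13,39) nearest=2 d=31 new=(9,12) → blocked by [4,6]×[9,13], reject
7. q=(4,5) nearest=1 d=2 new=(4,5) → add node 3 parent=1 cost=6
8. q=(3,12) nearest=2 d=4 new=(3,12) → blocked by [4,6]×[9,13], reject
9. q=(3,20) nearest=2 d=12 new=(3,12) → blocked by [4,6]×[9,13], reject
10. q=(3,24) nearest=2 d=16 new=(3,12) → blocked by [4,6]×[9,13], reject
11. q=(1,5) nearest=1 d=1 new=(1,5) → add node 4 parent=1 cost=5
12. q=(13,37) nearest=2 d=29 new=(9,12) → blocked by [4,6]×[9,13], reject
13. q=(1,18) nearest=2 d=10 new=(1,12) → blocked by [4,6]×[9,13], reject
14. q=(9,17) nearest=2 d=9 new=(9,12) → blocked by [4,6]×[9,13], reject
15. q=(13,12) nearest=2 d=8 new=(9,12) → blocked by [4,6]×[9,13], reject
16. q=(12,14) nearest=2 d=7 new=(9,12) → blocked by [4,6]×[9,13], reject

Node count: 5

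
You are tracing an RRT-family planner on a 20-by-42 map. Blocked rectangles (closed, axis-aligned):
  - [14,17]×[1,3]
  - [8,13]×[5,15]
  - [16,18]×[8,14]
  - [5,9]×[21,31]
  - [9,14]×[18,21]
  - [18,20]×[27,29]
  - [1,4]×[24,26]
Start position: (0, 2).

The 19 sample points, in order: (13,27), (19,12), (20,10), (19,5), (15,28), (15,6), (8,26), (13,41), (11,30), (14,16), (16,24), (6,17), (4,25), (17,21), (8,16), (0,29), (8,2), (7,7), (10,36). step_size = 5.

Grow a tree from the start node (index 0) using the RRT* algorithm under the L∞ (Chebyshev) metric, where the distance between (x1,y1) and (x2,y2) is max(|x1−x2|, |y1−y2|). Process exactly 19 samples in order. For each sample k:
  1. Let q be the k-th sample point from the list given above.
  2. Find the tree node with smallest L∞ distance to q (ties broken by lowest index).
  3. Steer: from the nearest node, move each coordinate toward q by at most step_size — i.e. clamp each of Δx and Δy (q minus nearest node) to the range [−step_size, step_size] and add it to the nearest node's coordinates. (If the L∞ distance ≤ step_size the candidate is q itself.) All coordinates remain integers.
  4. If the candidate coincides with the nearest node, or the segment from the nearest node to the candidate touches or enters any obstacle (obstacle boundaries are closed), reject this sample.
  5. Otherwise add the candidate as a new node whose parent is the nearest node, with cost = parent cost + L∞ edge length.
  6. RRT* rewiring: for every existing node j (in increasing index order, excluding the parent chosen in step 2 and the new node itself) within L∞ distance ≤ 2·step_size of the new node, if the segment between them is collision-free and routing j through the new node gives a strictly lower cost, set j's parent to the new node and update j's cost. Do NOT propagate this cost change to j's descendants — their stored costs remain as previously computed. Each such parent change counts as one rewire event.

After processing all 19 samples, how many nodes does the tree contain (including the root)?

1. q=(13,27) nearest=0 d=25 new=(5,7) → add node 1 parent=0 cost=5
2. q=(19,12) nearest=1 d=14 new=(10,12) → blocked by [8,13]×[5,15], reject
3. q=(20,10) nearest=1 d=15 new=(10,10) → blocked by [8,13]×[5,15], reject
4. q=(19,5) nearest=1 d=14 new=(10,5) → blocked by [8,13]×[5,15], reject
5. q=(15,28) nearest=1 d=21 new=(10,12) → blocked by [8,13]×[5,15], reject
6. q=(15,6) nearest=1 d=10 new=(10,6) → blocked by [8,13]×[5,15], reject
7. q=(8,26) nearest=1 d=19 new=(8,12) → blocked by [8,13]×[5,15], reject
8. q=(13,41) nearest=1 d=34 new=(10,12) → blocked by [8,13]×[5,15], reject
9. q=(11,30) nearest=1 d=23 new=(10,12) → blocked by [8,13]×[5,15], reject
10. q=(14,16) nearest=1 d=9 new=(10,12) → blocked by [8,13]×[5,15], reject
11. q=(16,24) nearest=1 d=17 new=(10,12) → blocked by [8,13]×[5,15], reject
12. q=(6,17) nearest=1 d=10 new=(6,12) → add node 2 parent=1 cost=10
13. q=(4,25) nearest=2 d=13 new=(4,17) → add node 3 parent=2 cost=15
14. q=(17,21) nearest=2 d=11 new=(11,17) → blocked by [8,13]×[5,15], reject
15. q=(8,16) nearest=2 d=4 new=(8,16) → add node 4 parent=2 cost=14
16. q=(0,29) nearest=3 d=12 new=(0,22) → add node 5 parent=3 cost=20
17. q=(8,2) nearest=1 d=5 new=(8,2) → add node 6 parent=1 cost=10
18. q=(7,7) nearest=1 d=2 new=(7,7) → add node 7 parent=1 cost=7
19. q=(10,36) nearest=5 d=14 new=(5,27) → blocked by [5,9]×[21,31], reject

Node count: 8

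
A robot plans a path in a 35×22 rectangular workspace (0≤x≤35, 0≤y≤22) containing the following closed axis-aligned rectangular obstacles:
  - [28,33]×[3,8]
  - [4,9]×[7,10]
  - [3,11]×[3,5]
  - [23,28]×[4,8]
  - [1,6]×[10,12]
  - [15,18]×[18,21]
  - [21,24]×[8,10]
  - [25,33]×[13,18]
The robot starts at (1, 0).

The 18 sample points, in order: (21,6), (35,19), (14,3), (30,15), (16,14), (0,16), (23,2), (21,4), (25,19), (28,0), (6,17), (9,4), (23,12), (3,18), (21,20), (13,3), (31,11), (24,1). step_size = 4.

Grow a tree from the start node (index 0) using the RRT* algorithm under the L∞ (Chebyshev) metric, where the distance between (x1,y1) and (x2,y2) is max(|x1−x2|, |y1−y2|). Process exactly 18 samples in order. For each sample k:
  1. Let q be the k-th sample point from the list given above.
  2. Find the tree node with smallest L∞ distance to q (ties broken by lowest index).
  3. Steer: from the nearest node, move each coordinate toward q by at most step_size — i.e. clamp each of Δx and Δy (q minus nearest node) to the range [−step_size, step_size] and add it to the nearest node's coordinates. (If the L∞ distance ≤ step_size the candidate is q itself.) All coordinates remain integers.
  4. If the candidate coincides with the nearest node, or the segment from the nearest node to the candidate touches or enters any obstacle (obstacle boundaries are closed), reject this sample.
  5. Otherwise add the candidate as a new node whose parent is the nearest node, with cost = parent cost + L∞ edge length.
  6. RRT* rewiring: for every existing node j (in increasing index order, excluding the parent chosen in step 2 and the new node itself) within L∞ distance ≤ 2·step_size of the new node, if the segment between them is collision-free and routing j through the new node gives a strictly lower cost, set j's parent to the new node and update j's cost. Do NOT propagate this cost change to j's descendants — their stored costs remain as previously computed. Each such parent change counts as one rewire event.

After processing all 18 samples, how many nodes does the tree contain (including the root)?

1. q=(21,6) nearest=0 d=20 new=(5,4) → blocked by [3,11]×[3,5], reject
2. q=(35,19) nearest=0 d=34 new=(5,4) → blocked by [3,11]×[3,5], reject
3. q=(14,3) nearest=0 d=13 new=(5,3) → blocked by [3,11]×[3,5], reject
4. q=(30,15) nearest=0 d=29 new=(5,4) → blocked by [3,11]×[3,5], reject
5. q=(16,14) nearest=0 d=15 new=(5,4) → blocked by [3,11]×[3,5], reject
6. q=(0,16) nearest=0 d=16 new=(0,4) → add node 1 parent=0 cost=4
7. q=(23,2) nearest=0 d=22 new=(5,2) → add node 2 parent=0 cost=4
8. q=(21,4) nearest=2 d=16 new=(9,4) → blocked by [3,11]×[3,5], reject
9. q=(25,19) nearest=2 d=20 new=(9,6) → blocked by [3,11]×[3,5], reject
10. q=(28,0) nearest=2 d=23 new=(9,0) → add node 3 parent=2 cost=8
11. q=(6,17) nearest=1 d=13 new=(4,8) → blocked by [4,9]×[7,10], reject
12. q=(9,4) nearest=2 d=4 new=(9,4) → blocked by [3,11]×[3,5], reject
13. q=(23,12) nearest=3 d=14 new=(13,4) → add node 4 parent=3 cost=12
14. q=(3,18) nearest=1 d=14 new=(3,8) → add node 5 parent=1 cost=8
15. q=(21,20) nearest=4 d=16 new=(17,8) → add node 6 parent=4 cost=16
16. q=(13,3) nearest=4 d=1 new=(13,3) → add node 7 parent=4 cost=13
17. q=(31,11) nearest=6 d=14 new=(21,11) → add node 8 parent=6 cost=20
18. q=(24,1) nearest=6 d=7 new=(21,4) → add node 9 parent=6 cost=20

Node count: 10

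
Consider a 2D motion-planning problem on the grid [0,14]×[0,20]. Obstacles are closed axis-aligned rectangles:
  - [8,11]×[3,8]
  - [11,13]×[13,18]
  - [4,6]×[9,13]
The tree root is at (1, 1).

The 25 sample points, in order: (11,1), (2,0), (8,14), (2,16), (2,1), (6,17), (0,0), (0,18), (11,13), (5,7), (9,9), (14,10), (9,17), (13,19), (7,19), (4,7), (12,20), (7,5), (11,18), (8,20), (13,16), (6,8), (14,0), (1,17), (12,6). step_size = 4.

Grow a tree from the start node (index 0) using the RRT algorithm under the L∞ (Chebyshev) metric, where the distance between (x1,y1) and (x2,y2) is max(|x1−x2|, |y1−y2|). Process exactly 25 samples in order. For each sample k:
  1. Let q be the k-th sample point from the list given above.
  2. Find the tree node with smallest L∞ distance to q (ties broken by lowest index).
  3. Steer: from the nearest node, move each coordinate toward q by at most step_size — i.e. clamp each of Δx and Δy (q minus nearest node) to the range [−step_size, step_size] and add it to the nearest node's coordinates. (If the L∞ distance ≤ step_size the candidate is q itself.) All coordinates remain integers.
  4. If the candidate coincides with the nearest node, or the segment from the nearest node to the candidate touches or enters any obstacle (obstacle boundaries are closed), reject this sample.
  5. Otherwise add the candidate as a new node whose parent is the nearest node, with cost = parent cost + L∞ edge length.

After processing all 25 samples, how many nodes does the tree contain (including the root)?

Node count: 15

1. q=(11,1) nearest=0 d=10 new=(5,1) → add node 1 parent=0 cost=4
2. q=(2,0) nearest=0 d=1 new=(2,0) → add node 2 parent=0 cost=1
3. q=(8,14) nearest=0 d=13 new=(5,5) → add node 3 parent=0 cost=4
4. q=(2,16) nearest=3 d=11 new=(2,9) → add node 4 parent=3 cost=8
5. q=(2,1) nearest=0 d=1 new=(2,1) → add node 5 parent=0 cost=1
6. q=(6,17) nearest=4 d=8 new=(6,13) → blocked by [4,6]×[9,13], reject
7. q=(0,0) nearest=0 d=1 new=(0,0) → add node 6 parent=0 cost=1
8. q=(0,18) nearest=4 d=9 new=(0,13) → add node 7 parent=4 cost=12
9. q=(11,13) nearest=3 d=8 new=(9,9) → blocked by [8,11]×[3,8], reject
10. q=(5,7) nearest=3 d=2 new=(5,7) → add node 8 parent=3 cost=6
11. q=(9,9) nearest=3 d=4 new=(9,9) → blocked by [8,11]×[3,8], reject
12. q=(14,10) nearest=1 d=9 new=(9,5) → blocked by [8,11]×[3,8], reject
13. q=(9,17) nearest=4 d=8 new=(6,13) → blocked by [4,6]×[9,13], reject
14. q=(13,19) nearest=4 d=11 new=(6,13) → blocked by [4,6]×[9,13], reject
15. q=(7,19) nearest=7 d=7 new=(4,17) → add node 9 parent=7 cost=16
16. q=(4,7) nearest=8 d=1 new=(4,7) → add node 10 parent=8 cost=7
17. q=(12,20) nearest=9 d=8 new=(8,20) → add node 11 parent=9 cost=20
18. q=(7,5) nearest=3 d=2 new=(7,5) → add node 12 parent=3 cost=6
19. q=(11,18) nearest=11 d=3 new=(11,18) → blocked by [11,13]×[13,18], reject
20. q=(8,20) nearest=11 d=0 → coincident, reject
21. q=(13,16) nearest=11 d=5 new=(12,16) → blocked by [11,13]×[13,18], reject
22. q=(6,8) nearest=8 d=1 new=(6,8) → add node 13 parent=8 cost=7
23. q=(14,0) nearest=12 d=7 new=(11,1) → blocked by [8,11]×[3,8], reject
24. q=(1,17) nearest=9 d=3 new=(1,17) → add node 14 parent=9 cost=19
25. q=(12,6) nearest=12 d=5 new=(11,6) → blocked by [8,11]×[3,8], reject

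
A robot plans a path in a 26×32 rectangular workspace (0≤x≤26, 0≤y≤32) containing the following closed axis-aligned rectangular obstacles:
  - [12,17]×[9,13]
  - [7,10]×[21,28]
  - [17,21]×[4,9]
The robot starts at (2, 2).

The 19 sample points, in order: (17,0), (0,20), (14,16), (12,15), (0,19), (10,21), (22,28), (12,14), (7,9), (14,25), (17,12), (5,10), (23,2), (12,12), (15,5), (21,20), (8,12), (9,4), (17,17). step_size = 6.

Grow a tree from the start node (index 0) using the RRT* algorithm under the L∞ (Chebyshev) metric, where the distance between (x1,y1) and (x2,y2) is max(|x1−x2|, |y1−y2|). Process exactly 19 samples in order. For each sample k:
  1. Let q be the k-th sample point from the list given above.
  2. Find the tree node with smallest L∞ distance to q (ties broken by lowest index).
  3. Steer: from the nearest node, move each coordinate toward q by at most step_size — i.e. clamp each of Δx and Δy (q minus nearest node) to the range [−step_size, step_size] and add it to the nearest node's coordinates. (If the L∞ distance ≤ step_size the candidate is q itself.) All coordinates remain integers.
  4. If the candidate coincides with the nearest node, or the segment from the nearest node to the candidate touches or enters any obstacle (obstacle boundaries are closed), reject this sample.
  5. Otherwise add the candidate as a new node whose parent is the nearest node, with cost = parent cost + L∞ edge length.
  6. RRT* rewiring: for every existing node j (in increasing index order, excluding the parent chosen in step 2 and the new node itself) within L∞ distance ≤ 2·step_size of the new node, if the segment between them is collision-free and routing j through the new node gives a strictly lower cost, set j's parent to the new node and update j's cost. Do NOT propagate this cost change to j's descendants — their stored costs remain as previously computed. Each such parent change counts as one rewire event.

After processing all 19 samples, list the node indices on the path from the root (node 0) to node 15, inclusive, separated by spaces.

Path: 0 3 4 6 7 12 15

1. q=(17,0) nearest=0 d=15 new=(8,0) → add node 1 parent=0 cost=6
2. q=(0,20) nearest=0 d=18 new=(0,8) → add node 2 parent=0 cost=6
3. q=(14,16) nearest=0 d=14 new=(8,8) → add node 3 parent=0 cost=6
4. q=(12,15) nearest=3 d=7 new=(12,14) → add node 4 parent=3 cost=12
5. q=(0,19) nearest=2 d=11 new=(0,14) → add node 5 parent=2 cost=12
6. q=(10,21) nearest=4 d=7 new=(10,20) → add node 6 parent=4 cost=18
7. q=(22,28) nearest=6 d=12 new=(16,26) → add node 7 parent=6 cost=24
8. q=(12,14) nearest=4 d=0 → coincident, reject
9. q=(7,9) nearest=3 d=1 new=(7,9) → add node 8 parent=3 cost=7
10. q=(14,25) nearest=7 d=2 new=(14,25) → add node 9 parent=7 cost=26
11. q=(17,12) nearest=4 d=5 new=(17,12) → blocked by [12,17]×[9,13], reject
12. q=(5,10) nearest=8 d=2 new=(5,10) → add node 10 parent=8 cost=9
13. q=(23,2) nearest=4 d=12 new=(18,8) → blocked by [12,17]×[9,13], reject
14. q=(12,12) nearest=4 d=2 new=(12,12) → blocked by [12,17]×[9,13], reject
15. q=(15,5) nearest=1 d=7 new=(14,5) → add node 11 parent=1 cost=12
16. q=(21,20) nearest=7 d=6 new=(21,20) → add node 12 parent=7 cost=30
17. q=(8,12) nearest=8 d=3 new=(8,12) → add node 13 parent=8 cost=10
18. q=(9,4) nearest=1 d=4 new=(9,4) → add node 14 parent=1 cost=10
19. q=(17,17) nearest=12 d=4 new=(17,17) → add node 15 parent=12 cost=34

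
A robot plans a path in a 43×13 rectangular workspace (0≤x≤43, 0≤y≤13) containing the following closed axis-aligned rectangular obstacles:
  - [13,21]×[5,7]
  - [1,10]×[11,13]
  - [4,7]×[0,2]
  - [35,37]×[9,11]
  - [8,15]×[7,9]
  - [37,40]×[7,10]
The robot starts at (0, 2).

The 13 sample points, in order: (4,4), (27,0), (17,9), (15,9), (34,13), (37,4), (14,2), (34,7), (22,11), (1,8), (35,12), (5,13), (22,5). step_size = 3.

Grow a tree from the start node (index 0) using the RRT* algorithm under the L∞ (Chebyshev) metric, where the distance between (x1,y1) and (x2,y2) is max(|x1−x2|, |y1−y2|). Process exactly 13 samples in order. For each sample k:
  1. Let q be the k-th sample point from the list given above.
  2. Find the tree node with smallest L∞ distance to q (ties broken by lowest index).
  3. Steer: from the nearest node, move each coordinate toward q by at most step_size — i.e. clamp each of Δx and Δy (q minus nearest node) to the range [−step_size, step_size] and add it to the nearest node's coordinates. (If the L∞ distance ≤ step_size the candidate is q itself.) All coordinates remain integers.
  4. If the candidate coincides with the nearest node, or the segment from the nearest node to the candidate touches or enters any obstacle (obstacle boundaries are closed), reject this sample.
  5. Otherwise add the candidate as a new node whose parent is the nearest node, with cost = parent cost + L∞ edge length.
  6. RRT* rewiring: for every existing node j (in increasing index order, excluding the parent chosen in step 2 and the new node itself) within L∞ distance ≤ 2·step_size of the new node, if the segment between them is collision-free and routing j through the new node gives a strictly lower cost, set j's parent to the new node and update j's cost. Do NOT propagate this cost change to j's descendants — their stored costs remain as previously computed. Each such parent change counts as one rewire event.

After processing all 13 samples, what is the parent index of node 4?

Parent of node 4: 3

1. q=(4,4) nearest=0 d=4 new=(3,4) → add node 1 parent=0 cost=3
2. q=(27,0) nearest=1 d=24 new=(6,1) → blocked by [4,7]×[0,2], reject
3. q=(17,9) nearest=1 d=14 new=(6,7) → add node 2 parent=1 cost=6
4. q=(15,9) nearest=2 d=9 new=(9,9) → blocked by [8,15]×[7,9], reject
5. q=(34,13) nearest=2 d=28 new=(9,10) → blocked by [8,15]×[7,9], reject
6. q=(37,4) nearest=2 d=31 new=(9,4) → add node 3 parent=2 cost=9
7. q=(14,2) nearest=3 d=5 new=(12,2) → add node 4 parent=3 cost=12
8. q=(34,7) nearest=4 d=22 new=(15,5) → blocked by [13,21]×[5,7], reject
9. q=(22,11) nearest=4 d=10 new=(15,5) → blocked by [13,21]×[5,7], reject
10. q=(1,8) nearest=1 d=4 new=(1,7) → add node 5 parent=1 cost=6
11. q=(35,12) nearest=4 d=23 new=(15,5) → blocked by [13,21]×[5,7], reject
12. q=(5,13) nearest=2 d=6 new=(5,10) → add node 6 parent=2 cost=9
13. q=(22,5) nearest=4 d=10 new=(15,5) → blocked by [13,21]×[5,7], reject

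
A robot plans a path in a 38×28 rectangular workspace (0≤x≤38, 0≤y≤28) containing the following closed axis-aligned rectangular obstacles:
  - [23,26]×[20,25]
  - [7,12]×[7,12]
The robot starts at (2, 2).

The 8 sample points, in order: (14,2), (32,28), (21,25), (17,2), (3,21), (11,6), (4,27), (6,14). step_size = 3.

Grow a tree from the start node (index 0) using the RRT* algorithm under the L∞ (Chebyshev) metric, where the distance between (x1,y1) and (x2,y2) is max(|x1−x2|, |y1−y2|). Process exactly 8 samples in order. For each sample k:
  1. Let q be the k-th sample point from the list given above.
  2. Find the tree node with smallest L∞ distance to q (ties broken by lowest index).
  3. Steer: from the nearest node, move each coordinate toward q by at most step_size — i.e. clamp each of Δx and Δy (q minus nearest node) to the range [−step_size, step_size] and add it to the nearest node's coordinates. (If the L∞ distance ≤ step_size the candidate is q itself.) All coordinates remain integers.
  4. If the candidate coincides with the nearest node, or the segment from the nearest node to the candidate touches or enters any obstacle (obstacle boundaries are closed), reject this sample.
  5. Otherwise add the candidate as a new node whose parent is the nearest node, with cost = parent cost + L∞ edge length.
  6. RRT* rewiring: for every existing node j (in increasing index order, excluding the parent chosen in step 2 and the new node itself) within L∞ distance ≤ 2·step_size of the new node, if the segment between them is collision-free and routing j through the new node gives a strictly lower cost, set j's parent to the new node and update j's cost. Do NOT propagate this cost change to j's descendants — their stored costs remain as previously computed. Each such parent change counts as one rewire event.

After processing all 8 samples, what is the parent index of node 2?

1. q=(14,2) nearest=0 d=12 new=(5,2) → add node 1 parent=0 cost=3
2. q=(32,28) nearest=1 d=27 new=(8,5) → add node 2 parent=1 cost=6
3. q=(21,25) nearest=2 d=20 new=(11,8) → blocked by [7,12]×[7,12], reject
4. q=(17,2) nearest=2 d=9 new=(11,2) → add node 3 parent=2 cost=9
5. q=(3,21) nearest=2 d=16 new=(5,8) → add node 4 parent=2 cost=9
6. q=(11,6) nearest=2 d=3 new=(11,6) → add node 5 parent=2 cost=9
7. q=(4,27) nearest=4 d=19 new=(4,11) → add node 6 parent=4 cost=12
8. q=(6,14) nearest=6 d=3 new=(6,14) → add node 7 parent=6 cost=15

Parent of node 2: 1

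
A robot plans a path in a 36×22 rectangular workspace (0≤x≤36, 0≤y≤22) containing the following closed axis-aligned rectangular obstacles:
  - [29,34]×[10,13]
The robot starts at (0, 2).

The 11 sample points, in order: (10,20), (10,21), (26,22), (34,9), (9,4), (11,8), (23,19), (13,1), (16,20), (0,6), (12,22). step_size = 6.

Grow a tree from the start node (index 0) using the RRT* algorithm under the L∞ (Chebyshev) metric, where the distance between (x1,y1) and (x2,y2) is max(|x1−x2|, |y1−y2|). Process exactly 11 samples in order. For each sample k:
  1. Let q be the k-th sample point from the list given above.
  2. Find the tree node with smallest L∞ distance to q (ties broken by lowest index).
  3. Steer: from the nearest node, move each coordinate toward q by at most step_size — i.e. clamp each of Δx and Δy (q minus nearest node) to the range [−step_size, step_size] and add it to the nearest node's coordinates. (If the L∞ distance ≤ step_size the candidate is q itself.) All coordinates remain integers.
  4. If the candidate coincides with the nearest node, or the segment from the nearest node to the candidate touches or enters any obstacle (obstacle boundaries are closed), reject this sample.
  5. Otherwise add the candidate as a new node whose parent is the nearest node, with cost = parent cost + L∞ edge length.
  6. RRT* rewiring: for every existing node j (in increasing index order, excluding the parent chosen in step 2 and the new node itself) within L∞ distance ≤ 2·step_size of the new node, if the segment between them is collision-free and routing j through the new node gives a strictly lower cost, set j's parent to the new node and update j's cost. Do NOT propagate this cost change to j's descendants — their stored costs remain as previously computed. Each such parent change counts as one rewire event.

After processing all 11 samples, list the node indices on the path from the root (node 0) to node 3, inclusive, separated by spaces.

1. q=(10,20) nearest=0 d=18 new=(6,8) → add node 1 parent=0 cost=6
2. q=(10,21) nearest=1 d=13 new=(10,14) → add node 2 parent=1 cost=12
3. q=(26,22) nearest=2 d=16 new=(16,20) → add node 3 parent=2 cost=18
4. q=(34,9) nearest=3 d=18 new=(22,14) → add node 4 parent=3 cost=24
5. q=(9,4) nearest=1 d=4 new=(9,4) → add node 5 parent=1 cost=10
6. q=(11,8) nearest=5 d=4 new=(11,8) → add node 6 parent=5 cost=14
7. q=(23,19) nearest=4 d=5 new=(23,19) → add node 7 parent=4 cost=29
8. q=(13,1) nearest=5 d=4 new=(13,1) → add node 8 parent=5 cost=14
9. q=(16,20) nearest=3 d=0 → coincident, reject
10. q=(0,6) nearest=0 d=4 new=(0,6) → add node 9 parent=0 cost=4
11. q=(12,22) nearest=3 d=4 new=(12,22) → add node 10 parent=3 cost=22

Path: 0 1 2 3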